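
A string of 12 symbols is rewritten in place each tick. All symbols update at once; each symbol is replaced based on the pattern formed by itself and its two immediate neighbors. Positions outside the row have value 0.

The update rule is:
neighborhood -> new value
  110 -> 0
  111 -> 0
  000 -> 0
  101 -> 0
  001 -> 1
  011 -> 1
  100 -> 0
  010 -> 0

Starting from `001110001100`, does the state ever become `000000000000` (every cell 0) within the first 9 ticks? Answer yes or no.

011000011000
110000110000
100001100000
000011000000
000110000000
001100000000
011000000000
110000000000
100000000000
tick 9 is 100000000000, still not uniform 0

no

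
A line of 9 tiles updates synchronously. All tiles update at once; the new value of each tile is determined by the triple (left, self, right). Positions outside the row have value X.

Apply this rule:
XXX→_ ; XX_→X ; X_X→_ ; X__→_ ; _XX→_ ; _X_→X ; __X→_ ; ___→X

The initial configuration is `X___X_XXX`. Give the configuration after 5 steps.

X_X_X__X_

step 1: X_X_X____
step 2: X_X_X_XX_
step 3: X_X_X__X_
step 4: X_X_X__X_  (fixed point — unchanged through step 5)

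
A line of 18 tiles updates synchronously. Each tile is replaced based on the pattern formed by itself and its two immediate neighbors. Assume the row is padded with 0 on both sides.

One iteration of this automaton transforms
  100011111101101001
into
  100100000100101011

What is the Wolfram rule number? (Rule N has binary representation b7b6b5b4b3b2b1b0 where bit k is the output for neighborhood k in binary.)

position 5: 111 → 0  (bit 7 = 0)
position 9: 110 → 1  (bit 6 = 1)
position 10: 101 → 0  (bit 5 = 0)
position 1: 100 → 0  (bit 4 = 0)
position 4: 011 → 0  (bit 3 = 0)
position 0: 010 → 1  (bit 2 = 1)
position 3: 001 → 1  (bit 1 = 1)
position 2: 000 → 0  (bit 0 = 0)
bits b7..b0 = 01000110 = 70

70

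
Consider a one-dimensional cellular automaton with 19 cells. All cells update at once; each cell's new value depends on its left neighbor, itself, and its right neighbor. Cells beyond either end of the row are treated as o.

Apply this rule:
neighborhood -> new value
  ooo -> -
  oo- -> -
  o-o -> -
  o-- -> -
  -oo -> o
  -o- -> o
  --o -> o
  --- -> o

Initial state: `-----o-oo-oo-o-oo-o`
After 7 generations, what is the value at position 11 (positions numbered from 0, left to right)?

o

generation 1: -ooooo-o--o--o-o--o
generation 2: -o-----o-oo-oo-o-oo
generation 3: -o-ooooo-o--o--o-o-
generation 4: -o-o-----o-oo-oo-o-
generation 5: -o-o-ooooo-o--o--o-
generation 6: -o-o-o-----o-oo-oo-
generation 7: -o-o-o-ooooo-o--o--
position 11 holds o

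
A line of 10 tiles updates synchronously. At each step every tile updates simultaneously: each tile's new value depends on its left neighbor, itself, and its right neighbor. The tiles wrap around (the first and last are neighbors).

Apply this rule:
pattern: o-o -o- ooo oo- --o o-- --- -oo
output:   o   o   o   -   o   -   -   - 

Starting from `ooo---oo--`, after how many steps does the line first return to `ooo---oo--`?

-o---o---o
oo--oo--oo
o--o---o-o
--oo--ooo-
-o---o-o--
oo--oooo--
---o-oo--o
--ooo---oo
-o-o---o--
oooo--oo--
-oo--o---o
o---oo--oo
---o---o-o
--oo--oooo
-o---o-oo-
oo--ooo---
---o-o---o
--oooo--oo
-o-oo--o--
ooo---oo--

20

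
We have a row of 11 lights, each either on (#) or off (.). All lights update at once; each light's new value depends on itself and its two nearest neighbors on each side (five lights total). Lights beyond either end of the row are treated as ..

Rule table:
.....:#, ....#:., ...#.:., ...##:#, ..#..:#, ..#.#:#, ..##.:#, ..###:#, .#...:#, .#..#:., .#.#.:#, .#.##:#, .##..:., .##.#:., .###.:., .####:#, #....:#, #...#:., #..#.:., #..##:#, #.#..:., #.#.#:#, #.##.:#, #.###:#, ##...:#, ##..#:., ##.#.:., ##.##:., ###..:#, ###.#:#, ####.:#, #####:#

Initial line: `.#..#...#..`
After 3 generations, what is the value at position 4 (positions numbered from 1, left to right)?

#

.#..##..###
.#.##..##.#
.###..##...
position 4 holds #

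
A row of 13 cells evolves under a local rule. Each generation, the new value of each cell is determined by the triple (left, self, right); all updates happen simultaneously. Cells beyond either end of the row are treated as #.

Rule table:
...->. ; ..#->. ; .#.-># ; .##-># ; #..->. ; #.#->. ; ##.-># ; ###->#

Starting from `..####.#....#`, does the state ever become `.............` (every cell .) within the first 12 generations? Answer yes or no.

..####.#....#  (fixed point — unchanged through generation 12)
generation 12 is ..####.#....#, still not uniform .

no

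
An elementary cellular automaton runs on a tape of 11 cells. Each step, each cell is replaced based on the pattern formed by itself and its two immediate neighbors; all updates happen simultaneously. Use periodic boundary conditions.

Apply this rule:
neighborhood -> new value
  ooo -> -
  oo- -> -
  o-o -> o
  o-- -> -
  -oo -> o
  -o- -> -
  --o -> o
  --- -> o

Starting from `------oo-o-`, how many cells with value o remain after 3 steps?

ooooooo-o--
o------o--o
--ooooo--oo
count of o: 7

7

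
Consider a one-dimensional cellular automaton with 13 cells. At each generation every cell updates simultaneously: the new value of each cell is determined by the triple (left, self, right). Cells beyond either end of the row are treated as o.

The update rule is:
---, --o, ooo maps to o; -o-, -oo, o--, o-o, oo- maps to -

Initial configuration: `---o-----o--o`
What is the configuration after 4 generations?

--o--oooo--o-

-oo--oooo--o-
----o-oo--o--
-ooo-----o--o
--o--oooo--o-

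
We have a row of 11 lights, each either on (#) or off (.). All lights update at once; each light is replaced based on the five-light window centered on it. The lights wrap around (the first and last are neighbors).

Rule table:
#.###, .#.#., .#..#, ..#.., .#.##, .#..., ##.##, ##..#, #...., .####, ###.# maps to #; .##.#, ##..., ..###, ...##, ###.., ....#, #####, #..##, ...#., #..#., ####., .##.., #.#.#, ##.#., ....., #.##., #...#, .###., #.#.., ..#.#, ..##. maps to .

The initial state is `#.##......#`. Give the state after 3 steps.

...#.....#.

.#...#.....
.##..###...
...#.....#.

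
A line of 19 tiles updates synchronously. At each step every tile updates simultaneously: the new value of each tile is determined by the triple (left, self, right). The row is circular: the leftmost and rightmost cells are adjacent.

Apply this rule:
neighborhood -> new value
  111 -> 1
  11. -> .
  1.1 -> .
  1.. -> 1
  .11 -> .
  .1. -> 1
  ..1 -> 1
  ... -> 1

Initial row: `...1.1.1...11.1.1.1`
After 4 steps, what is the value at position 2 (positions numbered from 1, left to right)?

1111.1.1111...1.1.1
111..1..11.1111.1..
.1.11111....11..111
.1..111.1111..11.1.
position 2 holds 1

1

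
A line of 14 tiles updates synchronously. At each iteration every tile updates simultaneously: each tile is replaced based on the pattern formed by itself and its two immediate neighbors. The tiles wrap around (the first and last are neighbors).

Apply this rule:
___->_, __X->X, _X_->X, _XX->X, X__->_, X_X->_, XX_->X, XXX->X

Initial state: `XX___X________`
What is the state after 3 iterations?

XX_XXX_____XXX

XX__XX_______X
XX_XXX______XX
XX_XXX_____XXX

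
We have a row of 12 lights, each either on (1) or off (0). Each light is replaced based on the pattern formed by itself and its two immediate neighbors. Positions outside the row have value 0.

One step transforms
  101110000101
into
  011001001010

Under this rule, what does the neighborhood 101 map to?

1

At position 1 the neighborhood is 101; the next row has 1 there.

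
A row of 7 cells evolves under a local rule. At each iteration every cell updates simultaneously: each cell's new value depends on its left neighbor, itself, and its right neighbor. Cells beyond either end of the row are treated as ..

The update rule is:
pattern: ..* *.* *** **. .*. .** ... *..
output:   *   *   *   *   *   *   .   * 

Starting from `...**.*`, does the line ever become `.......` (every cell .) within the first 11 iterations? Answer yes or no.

..*****
.******
*******
*******  (fixed point — unchanged through iteration 11)
iteration 11 is *******, still not uniform .

no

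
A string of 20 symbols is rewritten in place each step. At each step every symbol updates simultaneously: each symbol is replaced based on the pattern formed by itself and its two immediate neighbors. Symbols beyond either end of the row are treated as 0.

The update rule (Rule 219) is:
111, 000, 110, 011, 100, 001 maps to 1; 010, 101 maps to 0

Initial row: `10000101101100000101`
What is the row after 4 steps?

01111001101111111000
11111111101111111111
11111111101111111111  (fixed point — unchanged through step 4)

11111111101111111111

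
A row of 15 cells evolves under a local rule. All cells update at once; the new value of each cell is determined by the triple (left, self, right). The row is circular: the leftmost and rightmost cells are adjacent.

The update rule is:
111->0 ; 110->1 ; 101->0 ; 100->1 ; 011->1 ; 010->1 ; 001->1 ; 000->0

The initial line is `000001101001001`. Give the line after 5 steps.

010110101011111

100011101111111
110110101000000
110110101100001
010110101110011
010110101011111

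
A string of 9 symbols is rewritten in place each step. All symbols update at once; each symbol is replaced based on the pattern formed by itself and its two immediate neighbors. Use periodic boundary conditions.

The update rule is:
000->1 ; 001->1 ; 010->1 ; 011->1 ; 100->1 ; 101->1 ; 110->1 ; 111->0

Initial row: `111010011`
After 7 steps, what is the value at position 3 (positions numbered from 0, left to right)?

1

001111110
111000011
001111110  (repeats step 1; period 2)
step 7: 001111110
position 3 holds 1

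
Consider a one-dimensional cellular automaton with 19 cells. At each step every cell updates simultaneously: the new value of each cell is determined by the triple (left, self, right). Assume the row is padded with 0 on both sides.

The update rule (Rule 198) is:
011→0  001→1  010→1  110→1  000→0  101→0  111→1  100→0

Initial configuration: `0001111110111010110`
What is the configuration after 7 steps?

1010101010101010010

step 1: 0010111110011010010
step 2: 0110011110101010110
step 3: 1010101110101010010
step 4: 1010100110101010110
step 5: 1010101010101010010
step 6: 1010101010101010110
step 7: 1010101010101010010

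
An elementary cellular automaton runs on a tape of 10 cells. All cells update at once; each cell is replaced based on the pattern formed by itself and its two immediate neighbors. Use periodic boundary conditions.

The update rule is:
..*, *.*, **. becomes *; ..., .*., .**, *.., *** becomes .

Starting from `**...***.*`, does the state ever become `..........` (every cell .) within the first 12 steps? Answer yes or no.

no

step 1: .*..*..**.
step 2: *..*..*.*.
step 3: ..*..*.*.*
step 4: .*..*.*.*.
step 5: *..*.*.*..
step 6: ..*.*.*..*
step 7: .*.*.*..*.
step 8: *.*.*..*..
step 9: .*.*..*..*
step 10: *.*..*..*.
step 11: .*..*..*.*
step 12: *..*..*.*.
step 12 is *..*..*.*., still not uniform .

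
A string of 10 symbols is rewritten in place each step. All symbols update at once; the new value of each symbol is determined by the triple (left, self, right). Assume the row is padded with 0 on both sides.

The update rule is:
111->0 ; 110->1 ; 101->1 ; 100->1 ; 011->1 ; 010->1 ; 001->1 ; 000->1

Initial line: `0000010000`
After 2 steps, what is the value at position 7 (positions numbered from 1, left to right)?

0

1111111111
1000000001
position 7 holds 0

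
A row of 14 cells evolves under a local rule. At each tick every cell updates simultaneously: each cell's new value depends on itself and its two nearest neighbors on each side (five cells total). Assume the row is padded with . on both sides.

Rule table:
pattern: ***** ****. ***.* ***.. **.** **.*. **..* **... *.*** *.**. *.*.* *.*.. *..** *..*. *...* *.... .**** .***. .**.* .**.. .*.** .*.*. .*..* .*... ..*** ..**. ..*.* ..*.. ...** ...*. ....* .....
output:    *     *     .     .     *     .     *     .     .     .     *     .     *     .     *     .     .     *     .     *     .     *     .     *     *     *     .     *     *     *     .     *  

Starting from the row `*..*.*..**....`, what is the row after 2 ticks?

tick 1: *...*..***..**
tick 2: *****.***.****

*****.***.****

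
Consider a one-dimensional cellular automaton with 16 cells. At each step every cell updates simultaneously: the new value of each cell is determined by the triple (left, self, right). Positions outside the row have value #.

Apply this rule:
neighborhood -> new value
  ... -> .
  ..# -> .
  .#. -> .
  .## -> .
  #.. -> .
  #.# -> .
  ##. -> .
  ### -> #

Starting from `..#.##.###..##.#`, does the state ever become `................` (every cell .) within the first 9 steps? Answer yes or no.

........#.......
................
all cells are . at step 2

yes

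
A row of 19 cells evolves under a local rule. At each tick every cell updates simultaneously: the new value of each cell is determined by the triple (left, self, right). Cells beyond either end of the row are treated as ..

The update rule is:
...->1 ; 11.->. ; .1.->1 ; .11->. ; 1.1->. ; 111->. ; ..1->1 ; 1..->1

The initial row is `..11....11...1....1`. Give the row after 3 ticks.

11..1111..111111111
..11....11.........
11..1111..111111111

11..1111..111111111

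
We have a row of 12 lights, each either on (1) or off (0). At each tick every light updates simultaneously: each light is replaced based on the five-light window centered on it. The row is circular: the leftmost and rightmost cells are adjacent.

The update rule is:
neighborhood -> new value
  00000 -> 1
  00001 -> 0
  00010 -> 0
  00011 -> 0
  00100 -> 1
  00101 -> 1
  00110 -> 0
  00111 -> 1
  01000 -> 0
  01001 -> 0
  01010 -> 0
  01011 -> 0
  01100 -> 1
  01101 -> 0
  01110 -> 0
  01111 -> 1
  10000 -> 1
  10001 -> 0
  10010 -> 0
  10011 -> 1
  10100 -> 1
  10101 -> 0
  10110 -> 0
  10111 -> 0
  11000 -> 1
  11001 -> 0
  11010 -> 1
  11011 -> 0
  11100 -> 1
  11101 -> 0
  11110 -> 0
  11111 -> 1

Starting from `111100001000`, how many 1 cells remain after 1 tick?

6

110111001000
count of 1: 6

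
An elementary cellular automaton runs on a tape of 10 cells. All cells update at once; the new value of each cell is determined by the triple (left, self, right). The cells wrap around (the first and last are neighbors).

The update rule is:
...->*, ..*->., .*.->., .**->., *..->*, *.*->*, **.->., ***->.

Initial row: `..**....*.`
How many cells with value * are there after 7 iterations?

*...***..*
.**....*..
...***..**
**....*...
..***..**.
*....*...*
.***..**..
count of *: 5

5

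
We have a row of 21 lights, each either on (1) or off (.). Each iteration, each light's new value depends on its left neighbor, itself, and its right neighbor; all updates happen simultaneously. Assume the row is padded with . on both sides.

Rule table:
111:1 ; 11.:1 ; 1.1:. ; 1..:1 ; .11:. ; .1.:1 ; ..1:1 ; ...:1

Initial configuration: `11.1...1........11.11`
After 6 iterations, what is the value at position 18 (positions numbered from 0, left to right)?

.1.1111111111111.1..1
11..111111111111.1111
.111.11111111111..111
1.11..111111111111.11
1..111.11111111111..1
111.11..1111111111111
position 18 holds 1

1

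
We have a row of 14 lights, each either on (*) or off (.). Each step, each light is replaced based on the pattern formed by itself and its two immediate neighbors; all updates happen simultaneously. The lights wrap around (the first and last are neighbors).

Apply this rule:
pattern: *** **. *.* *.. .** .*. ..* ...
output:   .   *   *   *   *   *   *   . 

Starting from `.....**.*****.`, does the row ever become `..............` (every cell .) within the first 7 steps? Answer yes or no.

yes

....*****...**
*..**...**.***
******.*****..
*....***...***
**..**.**.**..
**************
..............
all cells are . at step 7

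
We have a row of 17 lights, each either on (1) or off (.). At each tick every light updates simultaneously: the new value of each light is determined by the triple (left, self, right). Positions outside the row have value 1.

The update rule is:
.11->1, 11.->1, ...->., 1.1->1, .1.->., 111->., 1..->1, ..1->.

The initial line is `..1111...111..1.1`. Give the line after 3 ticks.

.11.11.11.1..11.1

1.1..11..1.11..11
11.1.111..1111.1.
.11.11.11.1..11.1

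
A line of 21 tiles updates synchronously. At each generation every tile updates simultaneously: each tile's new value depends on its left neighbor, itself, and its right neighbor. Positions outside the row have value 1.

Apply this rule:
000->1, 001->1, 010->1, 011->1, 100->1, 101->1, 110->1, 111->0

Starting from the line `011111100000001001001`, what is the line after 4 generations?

110000111111111111111
011111100000000000000
110000111111111111111  (repeats generation 1; period 2)
generation 4: 011111100000000000000

011111100000000000000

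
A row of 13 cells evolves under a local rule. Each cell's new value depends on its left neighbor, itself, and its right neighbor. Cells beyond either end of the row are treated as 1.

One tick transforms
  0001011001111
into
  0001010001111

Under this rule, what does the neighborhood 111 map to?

At position 10 the neighborhood is 111; the next row has 1 there.

1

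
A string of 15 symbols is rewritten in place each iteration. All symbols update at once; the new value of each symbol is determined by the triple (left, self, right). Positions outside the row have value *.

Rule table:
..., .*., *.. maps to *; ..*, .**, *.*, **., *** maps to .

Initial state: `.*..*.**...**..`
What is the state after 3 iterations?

.**.*...**...*.
....***...**.*.
***....**....*.

***....**....*.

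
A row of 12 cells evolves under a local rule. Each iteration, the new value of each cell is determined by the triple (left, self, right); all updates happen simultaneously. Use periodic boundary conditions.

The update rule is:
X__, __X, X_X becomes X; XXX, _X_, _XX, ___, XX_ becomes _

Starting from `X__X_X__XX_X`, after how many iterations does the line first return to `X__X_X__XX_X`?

2

_XX_X_XX__X_
X__X_X__XX_X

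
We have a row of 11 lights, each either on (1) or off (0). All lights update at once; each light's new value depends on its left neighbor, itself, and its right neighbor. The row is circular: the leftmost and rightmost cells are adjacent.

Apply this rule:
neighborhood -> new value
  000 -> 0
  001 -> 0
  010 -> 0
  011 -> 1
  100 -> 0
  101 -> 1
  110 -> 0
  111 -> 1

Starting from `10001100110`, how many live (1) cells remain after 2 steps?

1

00001000101
00000000010
count of 1: 1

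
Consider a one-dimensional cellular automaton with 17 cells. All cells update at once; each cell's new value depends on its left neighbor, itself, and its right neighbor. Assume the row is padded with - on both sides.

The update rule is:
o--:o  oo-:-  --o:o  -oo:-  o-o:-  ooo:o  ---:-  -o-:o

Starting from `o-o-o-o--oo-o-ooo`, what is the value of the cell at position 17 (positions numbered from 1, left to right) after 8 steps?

step 1: o-o-o-ooo---o--o-
step 2: o-o-o--o-o-oooooo
step 3: o-o-oooo-o--oooo-
step 4: o-o--oo--ooo-oo-o
step 5: o-ooo--oo-o-----o
step 6: o--o-oo---oo---oo
step 7: oooo---o-o--o-o--
step 8: -oo-o-oo-oooo-oo-
position 17 holds -

-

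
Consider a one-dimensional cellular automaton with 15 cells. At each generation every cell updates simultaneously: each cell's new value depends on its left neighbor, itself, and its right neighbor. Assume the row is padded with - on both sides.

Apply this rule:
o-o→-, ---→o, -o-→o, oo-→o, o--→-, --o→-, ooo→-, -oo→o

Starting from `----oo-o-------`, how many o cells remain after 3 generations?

ooo-oo-o-oooooo
o-o-oo-o-o----o
o-o-oo-o-o-oo-o
count of o: 9

9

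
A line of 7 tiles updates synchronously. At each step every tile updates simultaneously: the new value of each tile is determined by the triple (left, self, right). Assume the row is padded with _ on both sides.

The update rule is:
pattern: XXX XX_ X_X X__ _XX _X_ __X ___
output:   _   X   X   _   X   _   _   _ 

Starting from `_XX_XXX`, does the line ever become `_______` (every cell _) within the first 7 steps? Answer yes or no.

no

_XXXX_X
_X__XX_
____XX_
____XX_  (fixed point — unchanged through step 7)
step 7 is ____XX_, still not uniform _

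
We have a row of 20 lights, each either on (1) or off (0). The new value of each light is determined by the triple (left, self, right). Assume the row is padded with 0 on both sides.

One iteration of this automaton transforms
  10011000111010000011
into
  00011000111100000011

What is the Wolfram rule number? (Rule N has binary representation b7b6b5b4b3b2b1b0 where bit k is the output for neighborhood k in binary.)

position 9: 111 → 1  (bit 7 = 1)
position 4: 110 → 1  (bit 6 = 1)
position 11: 101 → 1  (bit 5 = 1)
position 1: 100 → 0  (bit 4 = 0)
position 3: 011 → 1  (bit 3 = 1)
position 0: 010 → 0  (bit 2 = 0)
position 2: 001 → 0  (bit 1 = 0)
position 6: 000 → 0  (bit 0 = 0)
bits b7..b0 = 11101000 = 232

232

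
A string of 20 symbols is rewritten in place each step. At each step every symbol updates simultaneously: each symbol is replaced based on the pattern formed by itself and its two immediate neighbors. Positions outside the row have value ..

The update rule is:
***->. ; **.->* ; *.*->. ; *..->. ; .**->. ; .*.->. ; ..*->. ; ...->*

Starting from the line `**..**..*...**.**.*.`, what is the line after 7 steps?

...*.********.......

.*...*....*..*..*...
...*...**.........**
**...*..*.*******..*
.*.*............*...
.....**********...**
****..........*.*..*
...*.********.......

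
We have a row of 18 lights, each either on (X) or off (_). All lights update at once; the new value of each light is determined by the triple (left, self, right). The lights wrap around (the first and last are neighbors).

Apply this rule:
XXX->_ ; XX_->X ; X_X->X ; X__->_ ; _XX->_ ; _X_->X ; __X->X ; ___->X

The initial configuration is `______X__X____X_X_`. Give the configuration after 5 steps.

XXXXXXX_XX_XXXXXX_
______XX_XX_____XX
_XXXXX_XX_X_XXXX_X
X____XX_XXXX___XXX
X_XXX_XX___X_XX___

X_XXX_XX___X_XX___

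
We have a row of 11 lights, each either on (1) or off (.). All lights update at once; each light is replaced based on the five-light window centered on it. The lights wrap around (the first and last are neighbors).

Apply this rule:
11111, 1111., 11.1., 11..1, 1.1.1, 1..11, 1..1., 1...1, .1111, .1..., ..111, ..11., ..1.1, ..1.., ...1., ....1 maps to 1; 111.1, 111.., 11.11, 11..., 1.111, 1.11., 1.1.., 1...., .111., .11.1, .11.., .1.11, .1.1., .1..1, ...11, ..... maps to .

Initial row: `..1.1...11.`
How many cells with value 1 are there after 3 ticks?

tick 1: 111..11.1..
tick 2: 1..111.1..1
tick 3: .111..1..11
count of 1: 6

6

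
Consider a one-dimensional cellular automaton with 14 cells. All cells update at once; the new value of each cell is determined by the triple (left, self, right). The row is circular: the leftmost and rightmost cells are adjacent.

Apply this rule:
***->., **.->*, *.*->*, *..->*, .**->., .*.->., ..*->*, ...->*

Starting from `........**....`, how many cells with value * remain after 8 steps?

2

step 1: ********.*****
step 2: .......**.....
step 3: *******.******
step 4: ......**......
step 5: ******.*******
step 6: .....**.......
step 7: *****.********
step 8: ....**........
count of *: 2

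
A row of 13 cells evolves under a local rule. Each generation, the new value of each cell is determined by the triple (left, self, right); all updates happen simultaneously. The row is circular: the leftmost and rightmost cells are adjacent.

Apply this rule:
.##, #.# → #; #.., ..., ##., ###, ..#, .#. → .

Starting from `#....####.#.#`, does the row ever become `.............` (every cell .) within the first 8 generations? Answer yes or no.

yes

generation 1: .....#...#.##
generation 2: ..........##.
generation 3: ..........#..
generation 4: .............
all cells are . at generation 4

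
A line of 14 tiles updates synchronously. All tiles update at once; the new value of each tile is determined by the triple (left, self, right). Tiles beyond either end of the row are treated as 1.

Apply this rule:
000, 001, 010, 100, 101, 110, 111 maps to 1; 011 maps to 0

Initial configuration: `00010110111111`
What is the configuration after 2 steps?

step 1: 11111011011111
step 2: 11111101101111

11111101101111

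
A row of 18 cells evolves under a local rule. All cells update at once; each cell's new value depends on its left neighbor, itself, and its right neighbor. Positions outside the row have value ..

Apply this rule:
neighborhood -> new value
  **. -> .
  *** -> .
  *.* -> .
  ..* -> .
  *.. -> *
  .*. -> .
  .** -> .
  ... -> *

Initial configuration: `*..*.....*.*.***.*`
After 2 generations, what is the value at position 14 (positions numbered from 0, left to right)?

*

.*..****..........
..*.....**********
position 14 holds *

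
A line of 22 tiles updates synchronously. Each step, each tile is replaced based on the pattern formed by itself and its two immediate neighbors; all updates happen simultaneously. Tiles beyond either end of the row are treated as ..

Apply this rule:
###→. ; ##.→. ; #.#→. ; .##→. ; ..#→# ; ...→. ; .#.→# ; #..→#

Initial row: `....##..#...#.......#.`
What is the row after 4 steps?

###..###....#.......#.

...#..####.###.....###
..####........#...#...
.#....#......###.###..
###..###....#.......#.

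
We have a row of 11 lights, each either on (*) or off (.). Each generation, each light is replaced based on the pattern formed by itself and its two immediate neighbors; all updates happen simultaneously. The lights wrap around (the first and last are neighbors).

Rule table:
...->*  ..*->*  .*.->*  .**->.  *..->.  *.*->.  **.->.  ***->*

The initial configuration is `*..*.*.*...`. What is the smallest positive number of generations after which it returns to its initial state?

17

*.**.*.*.**
.....*.*..*
.*****.*.**
..***..*...
**.*..**.**
*..*.*....*
..**.*.***.
**...*..*..
...***.**.*
.**.*.....*
....*.*****
.****..***.
*.**..*.*..
*....**.*.*
..***...*..
**.*..***.*
*..*.*.*...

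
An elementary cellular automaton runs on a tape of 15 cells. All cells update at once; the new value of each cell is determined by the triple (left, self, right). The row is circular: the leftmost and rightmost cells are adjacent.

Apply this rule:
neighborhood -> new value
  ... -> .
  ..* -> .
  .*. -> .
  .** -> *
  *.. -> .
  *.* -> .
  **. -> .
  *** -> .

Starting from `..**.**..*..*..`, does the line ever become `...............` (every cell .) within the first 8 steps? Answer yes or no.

yes

..*..*.........
...............
all cells are . at step 2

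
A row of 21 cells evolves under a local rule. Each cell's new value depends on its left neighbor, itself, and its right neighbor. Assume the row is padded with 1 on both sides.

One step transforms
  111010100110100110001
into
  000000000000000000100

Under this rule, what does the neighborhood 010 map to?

At position 4 the neighborhood is 010; the next row has 0 there.

0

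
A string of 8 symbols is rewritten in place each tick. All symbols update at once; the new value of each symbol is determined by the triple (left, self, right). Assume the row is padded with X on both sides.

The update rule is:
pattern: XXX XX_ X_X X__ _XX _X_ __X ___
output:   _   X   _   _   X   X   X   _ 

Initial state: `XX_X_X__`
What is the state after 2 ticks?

_X_X_X_X

tick 1: _X_X_X_X
tick 2: _X_X_X_X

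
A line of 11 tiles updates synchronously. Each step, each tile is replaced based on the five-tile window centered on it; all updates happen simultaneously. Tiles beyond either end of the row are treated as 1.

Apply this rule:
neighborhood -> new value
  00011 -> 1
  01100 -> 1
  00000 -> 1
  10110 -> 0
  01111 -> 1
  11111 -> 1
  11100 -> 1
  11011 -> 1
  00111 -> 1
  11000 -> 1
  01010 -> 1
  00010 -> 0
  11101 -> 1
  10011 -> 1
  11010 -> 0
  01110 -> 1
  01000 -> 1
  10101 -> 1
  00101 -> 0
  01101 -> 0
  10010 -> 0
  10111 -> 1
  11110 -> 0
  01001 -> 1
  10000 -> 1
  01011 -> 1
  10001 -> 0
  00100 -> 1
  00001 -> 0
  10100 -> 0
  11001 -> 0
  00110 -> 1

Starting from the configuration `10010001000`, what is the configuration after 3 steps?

11111100111

step 1: 10011001101
step 2: 10111011011
step 3: 11111100111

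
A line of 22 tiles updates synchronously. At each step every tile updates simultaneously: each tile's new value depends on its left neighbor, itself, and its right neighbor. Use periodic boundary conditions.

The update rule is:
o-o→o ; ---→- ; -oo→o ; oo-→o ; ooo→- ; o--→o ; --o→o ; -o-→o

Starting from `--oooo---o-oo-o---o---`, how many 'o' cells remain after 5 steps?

12

step 1: -oo--oo-oooooooo-ooo--
step 2: ooooooooo------ooo-oo-
step 3: o-------oo----oo-ooooo
step 4: oo-----oooo--ooooo----
step 5: ooo---oo--oooo---oo--o
count of o: 12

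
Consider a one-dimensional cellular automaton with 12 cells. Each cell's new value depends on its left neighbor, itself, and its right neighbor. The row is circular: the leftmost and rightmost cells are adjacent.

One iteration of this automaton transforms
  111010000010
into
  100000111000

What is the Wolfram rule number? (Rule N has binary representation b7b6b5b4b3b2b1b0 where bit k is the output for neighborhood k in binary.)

position 1: 111 → 0  (bit 7 = 0)
position 2: 110 → 0  (bit 6 = 0)
position 3: 101 → 0  (bit 5 = 0)
position 5: 100 → 0  (bit 4 = 0)
position 0: 011 → 1  (bit 3 = 1)
position 4: 010 → 0  (bit 2 = 0)
position 9: 001 → 0  (bit 1 = 0)
position 6: 000 → 1  (bit 0 = 1)
bits b7..b0 = 00001001 = 9

9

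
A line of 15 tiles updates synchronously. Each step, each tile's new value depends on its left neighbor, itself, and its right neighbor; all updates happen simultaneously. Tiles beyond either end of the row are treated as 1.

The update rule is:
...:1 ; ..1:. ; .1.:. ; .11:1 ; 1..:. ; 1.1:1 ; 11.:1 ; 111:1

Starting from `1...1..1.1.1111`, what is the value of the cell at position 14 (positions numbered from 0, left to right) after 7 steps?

1

step 1: 1.1.....1.11111
step 2: 11..111..111111
step 3: 11..111..111111  (fixed point — unchanged through step 7)
position 14 holds 1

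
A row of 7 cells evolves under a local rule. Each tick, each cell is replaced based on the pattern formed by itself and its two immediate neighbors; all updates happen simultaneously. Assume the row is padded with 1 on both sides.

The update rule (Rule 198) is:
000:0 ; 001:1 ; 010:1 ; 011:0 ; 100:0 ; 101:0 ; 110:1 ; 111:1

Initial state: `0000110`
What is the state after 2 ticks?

0001010
0011010

0011010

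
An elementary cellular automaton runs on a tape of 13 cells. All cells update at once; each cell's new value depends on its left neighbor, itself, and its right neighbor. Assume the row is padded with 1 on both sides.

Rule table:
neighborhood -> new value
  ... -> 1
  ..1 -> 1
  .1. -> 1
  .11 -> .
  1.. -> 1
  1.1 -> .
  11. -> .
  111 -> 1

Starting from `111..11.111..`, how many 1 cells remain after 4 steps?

3

11.11....1.11
1....11111..1
.1111.111.11.
..11...1.....
count of 1: 3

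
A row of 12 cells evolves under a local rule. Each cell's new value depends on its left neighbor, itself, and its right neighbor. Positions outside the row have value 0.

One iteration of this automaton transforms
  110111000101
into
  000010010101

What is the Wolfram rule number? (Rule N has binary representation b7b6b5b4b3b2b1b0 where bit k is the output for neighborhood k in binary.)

position 4: 111 → 1  (bit 7 = 1)
position 1: 110 → 0  (bit 6 = 0)
position 2: 101 → 0  (bit 5 = 0)
position 6: 100 → 0  (bit 4 = 0)
position 0: 011 → 0  (bit 3 = 0)
position 9: 010 → 1  (bit 2 = 1)
position 8: 001 → 0  (bit 1 = 0)
position 7: 000 → 1  (bit 0 = 1)
bits b7..b0 = 10000101 = 133

133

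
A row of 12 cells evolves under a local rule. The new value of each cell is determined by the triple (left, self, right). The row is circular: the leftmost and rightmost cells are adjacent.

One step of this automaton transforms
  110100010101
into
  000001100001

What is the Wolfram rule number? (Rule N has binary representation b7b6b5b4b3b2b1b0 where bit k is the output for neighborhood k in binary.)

position 0: 111 → 0  (bit 7 = 0)
position 1: 110 → 0  (bit 6 = 0)
position 2: 101 → 0  (bit 5 = 0)
position 4: 100 → 0  (bit 4 = 0)
position 11: 011 → 1  (bit 3 = 1)
position 3: 010 → 0  (bit 2 = 0)
position 6: 001 → 1  (bit 1 = 1)
position 5: 000 → 1  (bit 0 = 1)
bits b7..b0 = 00001011 = 11

11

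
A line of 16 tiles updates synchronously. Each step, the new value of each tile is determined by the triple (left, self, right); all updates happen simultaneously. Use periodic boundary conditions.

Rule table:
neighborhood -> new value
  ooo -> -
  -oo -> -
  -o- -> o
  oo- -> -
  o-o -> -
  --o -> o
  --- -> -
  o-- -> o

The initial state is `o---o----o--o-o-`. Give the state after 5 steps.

oo-o------oooo-o

oo-ooo--ooooo-o-
------oo------o-
-----o--o----ooo
o---oooooo--o---
oo-o------oooo-o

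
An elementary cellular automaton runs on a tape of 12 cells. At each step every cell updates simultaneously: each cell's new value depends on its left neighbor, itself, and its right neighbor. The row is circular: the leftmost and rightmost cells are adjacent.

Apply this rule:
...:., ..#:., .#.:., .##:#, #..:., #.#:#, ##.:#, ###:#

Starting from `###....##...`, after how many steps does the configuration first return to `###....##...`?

1

###....##...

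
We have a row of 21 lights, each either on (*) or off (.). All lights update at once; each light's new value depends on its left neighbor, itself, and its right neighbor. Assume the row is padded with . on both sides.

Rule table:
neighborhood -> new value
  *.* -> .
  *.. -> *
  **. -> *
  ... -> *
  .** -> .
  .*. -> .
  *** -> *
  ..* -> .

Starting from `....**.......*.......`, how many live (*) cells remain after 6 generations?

generation 1: ***..*******..*******
generation 2: .***..*******..******
generation 3: ..***..*******..*****
generation 4: *..***..*******..****
generation 5: .*..***..*******..***
generation 6: ..*..***..*******..**
count of *: 13

13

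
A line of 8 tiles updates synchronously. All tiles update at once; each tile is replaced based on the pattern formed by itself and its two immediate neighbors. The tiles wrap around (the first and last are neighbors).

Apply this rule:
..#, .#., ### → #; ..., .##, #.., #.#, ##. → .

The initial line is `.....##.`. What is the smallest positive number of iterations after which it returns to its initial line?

8

iteration 1: ....#...
iteration 2: ...##...
iteration 3: ..#.....
iteration 4: .##.....
iteration 5: #.......
iteration 6: #......#
iteration 7: ......#.
iteration 8: .....##.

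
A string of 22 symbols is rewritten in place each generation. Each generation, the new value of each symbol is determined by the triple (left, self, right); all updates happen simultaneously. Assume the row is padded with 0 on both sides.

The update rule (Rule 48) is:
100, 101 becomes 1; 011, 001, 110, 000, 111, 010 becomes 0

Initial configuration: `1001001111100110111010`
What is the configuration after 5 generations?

0100100000010001000101
0010010000001000100010
0001001000000100010001
0000100100000010001000
0000010010000001000100

0000010010000001000100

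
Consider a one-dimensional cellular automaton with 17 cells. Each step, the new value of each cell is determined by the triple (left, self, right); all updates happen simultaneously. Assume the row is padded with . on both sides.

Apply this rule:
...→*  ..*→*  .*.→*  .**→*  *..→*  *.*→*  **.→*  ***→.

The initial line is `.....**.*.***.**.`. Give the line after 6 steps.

*.........***...*

step 1: ***********.*****
step 2: *.........***...*
step 3: ***********.*****  (repeats step 1; period 2)
step 6: *.........***...*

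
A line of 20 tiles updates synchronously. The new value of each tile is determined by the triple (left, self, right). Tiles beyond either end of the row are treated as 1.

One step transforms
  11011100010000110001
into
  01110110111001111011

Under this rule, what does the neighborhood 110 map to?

At position 1 the neighborhood is 110; the next row has 1 there.

1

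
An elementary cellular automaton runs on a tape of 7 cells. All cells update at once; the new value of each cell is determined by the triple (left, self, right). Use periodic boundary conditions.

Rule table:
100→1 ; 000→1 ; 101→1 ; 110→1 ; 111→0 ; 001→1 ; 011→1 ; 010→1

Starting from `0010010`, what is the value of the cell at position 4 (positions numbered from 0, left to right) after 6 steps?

1111111
0000000
1111111  (repeats step 1; period 2)
step 6: 0000000
position 4 holds 0

0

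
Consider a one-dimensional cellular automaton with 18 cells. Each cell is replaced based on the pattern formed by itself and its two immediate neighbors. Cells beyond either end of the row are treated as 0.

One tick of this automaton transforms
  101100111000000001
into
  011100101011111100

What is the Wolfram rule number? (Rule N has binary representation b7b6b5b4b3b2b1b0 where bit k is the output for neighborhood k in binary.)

position 7: 111 → 0  (bit 7 = 0)
position 3: 110 → 1  (bit 6 = 1)
position 1: 101 → 1  (bit 5 = 1)
position 4: 100 → 0  (bit 4 = 0)
position 2: 011 → 1  (bit 3 = 1)
position 0: 010 → 0  (bit 2 = 0)
position 5: 001 → 0  (bit 1 = 0)
position 10: 000 → 1  (bit 0 = 1)
bits b7..b0 = 01101001 = 105

105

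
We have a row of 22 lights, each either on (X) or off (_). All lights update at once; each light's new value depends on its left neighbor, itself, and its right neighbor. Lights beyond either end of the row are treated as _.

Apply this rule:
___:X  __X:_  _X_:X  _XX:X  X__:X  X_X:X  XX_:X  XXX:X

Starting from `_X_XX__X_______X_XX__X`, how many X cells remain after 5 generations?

generation 1: _XXXXX_XXXXXXX_XXXXX_X
generation 2: _XXXXXXXXXXXXXXXXXXXXX
generation 3: _XXXXXXXXXXXXXXXXXXXXX  (fixed point — unchanged through generation 5)
count of X: 21

21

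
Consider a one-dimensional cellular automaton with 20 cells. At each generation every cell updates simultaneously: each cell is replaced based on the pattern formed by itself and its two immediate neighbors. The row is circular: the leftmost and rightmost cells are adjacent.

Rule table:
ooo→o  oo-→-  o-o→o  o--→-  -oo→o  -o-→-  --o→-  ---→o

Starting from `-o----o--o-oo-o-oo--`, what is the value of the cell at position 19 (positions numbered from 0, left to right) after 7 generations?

-

generation 1: ---oo-----oo-o-oo--o
generation 2: -o-o--ooo-o-o-oo----
generation 3: --o---oo-o-o-oo--ooo
generation 4: ----o-o-o-o-oo---oo-
generation 5: ooo--o-o-o-oo--o-o--
generation 6: oo----o-o-oo----o---
generation 7: o--oo--o-oo--oo---o-
position 19 holds -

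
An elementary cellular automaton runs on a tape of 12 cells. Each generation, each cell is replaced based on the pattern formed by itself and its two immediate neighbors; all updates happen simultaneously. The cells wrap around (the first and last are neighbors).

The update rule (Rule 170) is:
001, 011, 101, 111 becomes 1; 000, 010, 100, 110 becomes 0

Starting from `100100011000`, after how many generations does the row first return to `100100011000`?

12

001000110001
010001100010
100011000100
000110001001
001100010010
011000100100
110001001000
100010010001
000100100011
001001000110
010010001100
100100011000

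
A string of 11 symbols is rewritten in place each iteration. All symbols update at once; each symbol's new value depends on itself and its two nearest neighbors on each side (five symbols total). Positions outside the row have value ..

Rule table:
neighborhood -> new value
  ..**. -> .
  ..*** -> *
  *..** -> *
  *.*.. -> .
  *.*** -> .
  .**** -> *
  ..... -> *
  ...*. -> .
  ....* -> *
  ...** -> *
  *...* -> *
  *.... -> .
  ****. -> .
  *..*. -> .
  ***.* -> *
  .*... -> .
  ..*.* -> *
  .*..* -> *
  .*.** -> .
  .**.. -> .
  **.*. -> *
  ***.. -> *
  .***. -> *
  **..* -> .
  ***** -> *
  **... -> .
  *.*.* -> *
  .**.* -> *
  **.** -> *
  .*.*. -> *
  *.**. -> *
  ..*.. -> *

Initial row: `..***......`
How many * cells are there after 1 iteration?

9

*****..****
count of *: 9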